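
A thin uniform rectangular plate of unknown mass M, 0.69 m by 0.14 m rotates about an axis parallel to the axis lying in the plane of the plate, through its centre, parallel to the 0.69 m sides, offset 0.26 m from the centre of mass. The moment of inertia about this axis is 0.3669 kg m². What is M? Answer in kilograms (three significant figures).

I = I_cm + Md² = (1/12)Mb² + Md² = M·[0.0833333·(0.14)² + (0.26)²] = M·0.069233.
So M = 0.3669 / 0.069233 = 5.2995 kg.

5.30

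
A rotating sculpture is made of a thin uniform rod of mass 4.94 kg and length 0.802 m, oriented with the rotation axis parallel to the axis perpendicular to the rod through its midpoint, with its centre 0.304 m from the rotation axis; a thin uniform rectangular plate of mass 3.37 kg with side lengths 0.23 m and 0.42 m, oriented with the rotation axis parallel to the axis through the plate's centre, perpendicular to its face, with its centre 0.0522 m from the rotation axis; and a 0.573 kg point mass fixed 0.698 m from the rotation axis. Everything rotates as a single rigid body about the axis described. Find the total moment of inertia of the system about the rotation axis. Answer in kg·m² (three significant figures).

Thin rod: I_cm = (1/12)ML² = (1/12)(4.94)(0.802)² = 0.26479 kg·m²; centre at d = 0.304 m, so I = I_cm + Md² gives I = 0.26479 + (4.94)(0.304)² = 0.72132 kg·m².
Rectangular plate: I_cm = (1/12)M(a²+b²) = (1/12)(3.37)[(0.23)² + (0.42)²] = 0.064395 kg·m²; centre at d = 0.0522 m, so I = I_cm + Md² gives I = 0.064395 + (3.37)(0.0522)² = 0.073578 kg·m².
Point mass: I_cm = 0; centre at d = 0.698 m, so I = I_cm + Md² gives I = 0 + (0.573)(0.698)² = 0.27917 kg·m².
Total I = 0.72132 + 0.073578 + 0.27917 = 1.0741 kg·m².

1.07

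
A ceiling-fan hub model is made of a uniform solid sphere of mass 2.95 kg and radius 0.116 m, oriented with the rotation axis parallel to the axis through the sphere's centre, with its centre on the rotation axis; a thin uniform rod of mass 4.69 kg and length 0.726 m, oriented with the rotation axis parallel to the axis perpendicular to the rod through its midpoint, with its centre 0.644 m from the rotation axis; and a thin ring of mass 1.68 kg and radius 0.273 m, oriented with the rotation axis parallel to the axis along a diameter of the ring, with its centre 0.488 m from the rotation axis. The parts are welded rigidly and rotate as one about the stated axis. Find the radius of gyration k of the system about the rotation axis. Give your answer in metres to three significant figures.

0.531

Solid sphere: I_cm = (2/5)MR² = (2/5)(2.95)(0.116)² = 0.015878 kg m²; axis through the centre, so I = 0.015878 kg m².
Thin rod: I_cm = (1/12)ML² = (1/12)(4.69)(0.726)² = 0.206 kg m²; centre at d = 0.644 m, so I = I_cm + Md² gives I = 0.206 + (4.69)(0.644)² = 2.1511 kg m².
Thin ring: I_cm = (1/2)MR² = (1/2)(1.68)(0.273)² = 0.062604 kg m²; centre at d = 0.488 m, so I = I_cm + Md² gives I = 0.062604 + (1.68)(0.488)² = 0.46269 kg m².
Total I = 2.6297 kg m²; total mass M = 9.32 kg.
k = √(I/M) = √(2.6297/9.32) = 0.53118 m.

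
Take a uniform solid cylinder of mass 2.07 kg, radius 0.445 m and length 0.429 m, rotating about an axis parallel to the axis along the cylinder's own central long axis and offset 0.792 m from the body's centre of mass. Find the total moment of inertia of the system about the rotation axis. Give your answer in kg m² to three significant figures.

I_cm = (1/2)MR² = (1/2)(2.07)(0.445)² = 0.20496 kg m²; centre at d = 0.792 m, so I = I_cm + Md² gives I = 0.20496 + (2.07)(0.792)² = 1.5034 kg m².

1.50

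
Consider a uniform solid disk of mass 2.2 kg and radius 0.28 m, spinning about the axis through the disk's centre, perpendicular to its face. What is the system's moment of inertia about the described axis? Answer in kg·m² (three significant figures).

I_cm = (1/2)MR² = (1/2)(2.2)(0.28)² = 0.08624 kg·m²; axis through the centre, so I = 0.08624 kg·m².

0.0862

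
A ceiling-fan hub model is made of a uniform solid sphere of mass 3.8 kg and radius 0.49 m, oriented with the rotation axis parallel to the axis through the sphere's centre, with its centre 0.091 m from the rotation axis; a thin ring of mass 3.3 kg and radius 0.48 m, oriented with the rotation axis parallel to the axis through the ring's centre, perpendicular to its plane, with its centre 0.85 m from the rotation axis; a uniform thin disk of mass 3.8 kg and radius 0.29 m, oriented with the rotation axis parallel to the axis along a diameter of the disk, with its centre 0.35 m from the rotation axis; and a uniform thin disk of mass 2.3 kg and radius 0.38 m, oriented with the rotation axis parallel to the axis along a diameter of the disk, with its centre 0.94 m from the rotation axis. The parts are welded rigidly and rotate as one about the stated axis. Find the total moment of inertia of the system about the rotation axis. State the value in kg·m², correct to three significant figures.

Solid sphere: I_cm = (2/5)MR² = (2/5)(3.8)(0.49)² = 0.36495 kg·m²; centre at d = 0.091 m, so I = I_cm + Md² gives I = 0.36495 + (3.8)(0.091)² = 0.39642 kg·m².
Thin ring: I_cm = MR² = (3.3)(0.48)² = 0.76032 kg·m²; centre at d = 0.85 m, so I = I_cm + Md² gives I = 0.76032 + (3.3)(0.85)² = 3.1446 kg·m².
Thin disk: I_cm = (1/4)MR² = (1/4)(3.8)(0.29)² = 0.079895 kg·m²; centre at d = 0.35 m, so I = I_cm + Md² gives I = 0.079895 + (3.8)(0.35)² = 0.54539 kg·m².
Thin disk: I_cm = (1/4)MR² = (1/4)(2.3)(0.38)² = 0.08303 kg·m²; centre at d = 0.94 m, so I = I_cm + Md² gives I = 0.08303 + (2.3)(0.94)² = 2.1153 kg·m².
Total I = 0.39642 + 3.1446 + 0.54539 + 2.1153 = 6.2017 kg·m².

6.20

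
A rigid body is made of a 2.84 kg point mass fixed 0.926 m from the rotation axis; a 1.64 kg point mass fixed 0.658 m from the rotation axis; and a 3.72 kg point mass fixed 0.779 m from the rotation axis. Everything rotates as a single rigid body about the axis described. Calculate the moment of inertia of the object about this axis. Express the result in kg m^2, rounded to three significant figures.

5.40

Point mass: I_cm = 0; centre at d = 0.926 m, so I = I_cm + Md² gives I = 0 + (2.84)(0.926)² = 2.4352 kg m^2.
Point mass: I_cm = 0; centre at d = 0.658 m, so I = I_cm + Md² gives I = 0 + (1.64)(0.658)² = 0.71006 kg m^2.
Point mass: I_cm = 0; centre at d = 0.779 m, so I = I_cm + Md² gives I = 0 + (3.72)(0.779)² = 2.2574 kg m^2.
Total I = 2.4352 + 0.71006 + 2.2574 = 5.4027 kg m^2.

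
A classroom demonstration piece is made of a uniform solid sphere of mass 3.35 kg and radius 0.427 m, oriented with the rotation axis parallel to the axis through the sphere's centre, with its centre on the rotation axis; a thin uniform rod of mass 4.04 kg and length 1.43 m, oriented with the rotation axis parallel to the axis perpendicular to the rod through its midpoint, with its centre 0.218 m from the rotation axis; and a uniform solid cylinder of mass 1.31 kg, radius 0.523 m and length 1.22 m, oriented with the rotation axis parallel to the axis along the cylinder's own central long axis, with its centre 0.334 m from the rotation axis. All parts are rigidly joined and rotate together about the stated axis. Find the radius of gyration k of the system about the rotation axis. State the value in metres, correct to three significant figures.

0.408

Solid sphere: I_cm = (2/5)MR² = (2/5)(3.35)(0.427)² = 0.24432 kg m²; axis through the centre, so I = 0.24432 kg m².
Thin rod: I_cm = (1/12)ML² = (1/12)(4.04)(1.43)² = 0.68845 kg m²; centre at d = 0.218 m, so the parallel axis theorem gives I = 0.68845 + (4.04)(0.218)² = 0.88045 kg m².
Solid cylinder: I_cm = (1/2)MR² = (1/2)(1.31)(0.523)² = 0.17916 kg m²; centre at d = 0.334 m, so the parallel axis theorem gives I = 0.17916 + (1.31)(0.334)² = 0.3253 kg m².
Total I = 1.4501 kg m²; total mass M = 8.7 kg.
k = √(I/M) = √(1.4501/8.7) = 0.40826 m.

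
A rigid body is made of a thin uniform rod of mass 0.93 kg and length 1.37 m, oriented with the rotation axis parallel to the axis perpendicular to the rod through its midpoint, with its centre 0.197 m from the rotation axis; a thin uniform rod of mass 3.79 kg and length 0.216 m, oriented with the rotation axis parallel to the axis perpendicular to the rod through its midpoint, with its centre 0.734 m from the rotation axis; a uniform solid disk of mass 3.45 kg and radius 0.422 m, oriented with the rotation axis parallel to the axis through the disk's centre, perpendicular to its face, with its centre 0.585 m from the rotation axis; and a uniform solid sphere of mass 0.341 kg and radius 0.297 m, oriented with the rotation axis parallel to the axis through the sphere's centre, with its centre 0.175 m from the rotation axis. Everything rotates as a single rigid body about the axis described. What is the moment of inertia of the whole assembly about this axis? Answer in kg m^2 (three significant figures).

3.75

Thin rod: I_cm = (1/12)ML² = (1/12)(0.93)(1.37)² = 0.14546 kg m^2; centre at d = 0.197 m, so the parallel axis theorem gives I = 0.14546 + (0.93)(0.197)² = 0.18155 kg m^2.
Thin rod: I_cm = (1/12)ML² = (1/12)(3.79)(0.216)² = 0.014736 kg m^2; centre at d = 0.734 m, so the parallel axis theorem gives I = 0.014736 + (3.79)(0.734)² = 2.0566 kg m^2.
Solid disk: I_cm = (1/2)MR² = (1/2)(3.45)(0.422)² = 0.30719 kg m^2; centre at d = 0.585 m, so the parallel axis theorem gives I = 0.30719 + (3.45)(0.585)² = 1.4879 kg m^2.
Solid sphere: I_cm = (2/5)MR² = (2/5)(0.341)(0.297)² = 0.012032 kg m^2; centre at d = 0.175 m, so the parallel axis theorem gives I = 0.012032 + (0.341)(0.175)² = 0.022475 kg m^2.
Total I = 0.18155 + 2.0566 + 1.4879 + 0.022475 = 3.7485 kg m^2.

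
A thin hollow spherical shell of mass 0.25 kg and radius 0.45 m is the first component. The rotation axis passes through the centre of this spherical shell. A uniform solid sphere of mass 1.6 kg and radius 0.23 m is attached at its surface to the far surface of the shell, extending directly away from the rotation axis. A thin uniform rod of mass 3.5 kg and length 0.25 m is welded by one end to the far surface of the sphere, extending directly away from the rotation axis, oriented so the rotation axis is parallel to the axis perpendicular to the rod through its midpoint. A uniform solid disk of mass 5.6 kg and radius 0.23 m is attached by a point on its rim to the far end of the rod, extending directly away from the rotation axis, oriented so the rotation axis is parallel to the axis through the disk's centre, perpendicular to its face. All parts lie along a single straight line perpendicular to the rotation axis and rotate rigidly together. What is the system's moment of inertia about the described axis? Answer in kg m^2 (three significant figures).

15.5

Spherical shell: I_cm = (2/3)MR² = (2/3)(0.25)(0.45)² = 0.03375 kg m^2; axis through the centre, so I = 0.03375 kg m^2.
Solid sphere: I_cm = (2/5)MR² = (2/5)(1.6)(0.23)² = 0.033856 kg m^2; centre at d = 0.45 + 0.23 = 0.68 m, so I = I_cm + Md² gives I = 0.033856 + (1.6)(0.68)² = 0.7737 kg m^2.
Thin rod: I_cm = (1/12)ML² = (1/12)(3.5)(0.25)² = 0.018229 kg m^2; centre at d = 0.45 + 0.23 + 0.23 + 0.125 = 1.035 m, so I = I_cm + Md² gives I = 0.018229 + (3.5)(1.035)² = 3.7675 kg m^2.
Solid disk: I_cm = (1/2)MR² = (1/2)(5.6)(0.23)² = 0.14812 kg m^2; centre at d = 0.45 + 0.23 + 0.23 + 0.125 + 0.125 + 0.23 = 1.39 m, so I = I_cm + Md² gives I = 0.14812 + (5.6)(1.39)² = 10.968 kg m^2.
Total I = 0.03375 + 0.7737 + 3.7675 + 10.968 = 15.543 kg m^2.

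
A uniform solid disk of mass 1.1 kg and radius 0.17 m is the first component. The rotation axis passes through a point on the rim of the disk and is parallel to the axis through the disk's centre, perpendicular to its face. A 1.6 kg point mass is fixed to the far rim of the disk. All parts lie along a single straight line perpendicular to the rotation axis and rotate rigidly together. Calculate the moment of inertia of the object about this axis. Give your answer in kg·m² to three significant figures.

0.233

Solid disk: I_cm = (1/2)MR² = (1/2)(1.1)(0.17)² = 0.015895 kg·m²; centre at d = 0.17 m, so the parallel axis theorem gives I = 0.015895 + (1.1)(0.17)² = 0.047685 kg·m².
Point mass: I_cm = 0; centre at d = 0.17 + 0.17 = 0.34 m, so the parallel axis theorem gives I = 0 + (1.6)(0.34)² = 0.18496 kg·m².
Total I = 0.047685 + 0.18496 = 0.23265 kg·m².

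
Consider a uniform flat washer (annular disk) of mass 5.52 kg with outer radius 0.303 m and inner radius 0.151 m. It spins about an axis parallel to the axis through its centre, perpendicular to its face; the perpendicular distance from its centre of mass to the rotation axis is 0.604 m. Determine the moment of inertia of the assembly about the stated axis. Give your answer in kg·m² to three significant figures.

I_cm = (1/2)M(R²+r²) = (1/2)(5.52)[(0.303)² + (0.151)²] = 0.31632 kg·m²; centre at d = 0.604 m, so I = I_cm + Md² gives I = 0.31632 + (5.52)(0.604)² = 2.3301 kg·m².

2.33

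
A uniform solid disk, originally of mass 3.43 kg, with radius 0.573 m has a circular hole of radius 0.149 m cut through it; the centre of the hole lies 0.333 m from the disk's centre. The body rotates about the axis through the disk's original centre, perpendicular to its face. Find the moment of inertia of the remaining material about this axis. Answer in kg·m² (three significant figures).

Unpierced body about its centre: I₀ = (1/2)MR² = (1/2)(3.43)(0.573)² = 0.56308 kg·m².
The removed disk has mass m = M·(r/R)² = (3.43)(0.149/0.573)² = 0.23193 kg (same uniform areal density).
Its moment of inertia about the rotation axis (parallel-axis theorem): I_hole = (1/2)mr² + md² = (1/2)(0.23193)(0.149)² + (0.23193)(0.333)² = 0.028293 kg·m².
Treating the hole as negative mass, I = I₀ − I_hole = 0.56308 − 0.028293 = 0.53479 kg·m².

0.535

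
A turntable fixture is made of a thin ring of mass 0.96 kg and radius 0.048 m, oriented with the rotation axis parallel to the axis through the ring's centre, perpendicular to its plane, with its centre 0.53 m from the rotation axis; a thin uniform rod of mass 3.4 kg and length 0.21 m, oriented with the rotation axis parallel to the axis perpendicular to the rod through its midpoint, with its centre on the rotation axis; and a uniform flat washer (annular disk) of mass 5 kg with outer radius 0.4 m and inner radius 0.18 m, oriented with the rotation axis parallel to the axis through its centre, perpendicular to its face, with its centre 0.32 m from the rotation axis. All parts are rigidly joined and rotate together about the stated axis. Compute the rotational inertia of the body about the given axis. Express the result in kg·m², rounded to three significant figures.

1.28

Thin ring: I_cm = MR² = (0.96)(0.048)² = 0.0022118 kg·m²; centre at d = 0.53 m, so the parallel axis theorem gives I = 0.0022118 + (0.96)(0.53)² = 0.27188 kg·m².
Thin rod: I_cm = (1/12)ML² = (1/12)(3.4)(0.21)² = 0.012495 kg·m²; axis through the centre, so I = 0.012495 kg·m².
Annular disk: I_cm = (1/2)M(R²+r²) = (1/2)(5)[(0.4)² + (0.18)²] = 0.481 kg·m²; centre at d = 0.32 m, so the parallel axis theorem gives I = 0.481 + (5)(0.32)² = 0.993 kg·m².
Total I = 0.27188 + 0.012495 + 0.993 = 1.2774 kg·m².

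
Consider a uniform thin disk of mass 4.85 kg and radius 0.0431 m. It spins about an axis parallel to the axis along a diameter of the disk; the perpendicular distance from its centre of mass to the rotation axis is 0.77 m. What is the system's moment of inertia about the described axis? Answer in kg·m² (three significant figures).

I_cm = (1/4)MR² = (1/4)(4.85)(0.0431)² = 0.0022524 kg·m²; centre at d = 0.77 m, so the parallel axis theorem gives I = 0.0022524 + (4.85)(0.77)² = 2.8778 kg·m².

2.88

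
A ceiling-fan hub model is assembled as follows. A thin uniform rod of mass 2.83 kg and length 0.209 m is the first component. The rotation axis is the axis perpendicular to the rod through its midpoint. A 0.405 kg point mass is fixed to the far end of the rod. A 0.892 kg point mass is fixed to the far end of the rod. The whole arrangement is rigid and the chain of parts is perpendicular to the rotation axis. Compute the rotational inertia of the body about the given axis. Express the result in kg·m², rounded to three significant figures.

Thin rod: I_cm = (1/12)ML² = (1/12)(2.83)(0.209)² = 0.010301 kg·m²; axis through the centre, so I = 0.010301 kg·m².
Point mass: I_cm = 0; centre at d = 0.1045 m, so the parallel axis theorem gives I = 0 + (0.405)(0.1045)² = 0.0044227 kg·m².
Point mass: I_cm = 0; centre at d = 0.1045 m, so the parallel axis theorem gives I = 0 + (0.892)(0.1045)² = 0.0097409 kg·m².
Total I = 0.010301 + 0.0044227 + 0.0097409 = 0.024465 kg·m².

0.0245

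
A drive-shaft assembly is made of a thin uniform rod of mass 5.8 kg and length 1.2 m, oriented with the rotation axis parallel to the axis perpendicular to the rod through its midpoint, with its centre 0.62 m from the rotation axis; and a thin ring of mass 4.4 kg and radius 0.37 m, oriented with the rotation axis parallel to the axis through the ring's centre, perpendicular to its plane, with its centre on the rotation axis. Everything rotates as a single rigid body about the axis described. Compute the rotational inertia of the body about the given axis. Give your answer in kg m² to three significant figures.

3.53

Thin rod: I_cm = (1/12)ML² = (1/12)(5.8)(1.2)² = 0.696 kg m²; centre at d = 0.62 m, so I = I_cm + Md² gives I = 0.696 + (5.8)(0.62)² = 2.9255 kg m².
Thin ring: I_cm = MR² = (4.4)(0.37)² = 0.60236 kg m²; axis through the centre, so I = 0.60236 kg m².
Total I = 2.9255 + 0.60236 = 3.5279 kg m².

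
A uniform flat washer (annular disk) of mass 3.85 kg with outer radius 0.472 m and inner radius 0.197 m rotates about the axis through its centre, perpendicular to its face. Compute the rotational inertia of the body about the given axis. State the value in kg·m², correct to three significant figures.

0.504

I_cm = (1/2)M(R²+r²) = (1/2)(3.85)[(0.472)² + (0.197)²] = 0.50357 kg·m²; axis through the centre, so I = 0.50357 kg·m².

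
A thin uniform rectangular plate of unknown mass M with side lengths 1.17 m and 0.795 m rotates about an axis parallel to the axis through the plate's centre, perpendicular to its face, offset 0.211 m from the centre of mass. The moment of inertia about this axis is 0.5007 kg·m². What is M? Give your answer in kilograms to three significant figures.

2.37

I = I_cm + Md² = (1/12)M(a²+b²) + Md² = M·[0.0833333·[(1.17)² + (0.795)²] + (0.211)²] = M·0.21126.
So M = 0.5007 / 0.21126 = 2.37 kg.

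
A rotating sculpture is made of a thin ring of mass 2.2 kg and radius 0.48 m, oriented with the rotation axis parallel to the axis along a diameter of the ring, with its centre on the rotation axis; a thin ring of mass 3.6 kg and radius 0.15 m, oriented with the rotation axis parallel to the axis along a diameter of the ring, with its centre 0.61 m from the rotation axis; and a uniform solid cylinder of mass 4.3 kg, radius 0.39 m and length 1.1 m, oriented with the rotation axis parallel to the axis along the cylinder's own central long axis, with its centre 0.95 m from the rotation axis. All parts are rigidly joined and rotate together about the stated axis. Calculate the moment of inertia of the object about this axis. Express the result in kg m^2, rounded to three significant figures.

Thin ring: I_cm = (1/2)MR² = (1/2)(2.2)(0.48)² = 0.25344 kg m^2; axis through the centre, so I = 0.25344 kg m^2.
Thin ring: I_cm = (1/2)MR² = (1/2)(3.6)(0.15)² = 0.0405 kg m^2; centre at d = 0.61 m, so I = I_cm + Md² gives I = 0.0405 + (3.6)(0.61)² = 1.3801 kg m^2.
Solid cylinder: I_cm = (1/2)MR² = (1/2)(4.3)(0.39)² = 0.32702 kg m^2; centre at d = 0.95 m, so I = I_cm + Md² gives I = 0.32702 + (4.3)(0.95)² = 4.2078 kg m^2.
Total I = 0.25344 + 1.3801 + 4.2078 = 5.8413 kg m^2.

5.84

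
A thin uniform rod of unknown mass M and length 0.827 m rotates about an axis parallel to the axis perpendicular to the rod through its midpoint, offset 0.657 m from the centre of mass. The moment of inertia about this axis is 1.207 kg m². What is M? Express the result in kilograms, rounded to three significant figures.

I = I_cm + Md² = (1/12)ML² + Md² = M·[0.0833333·(0.827)² + (0.657)²] = M·0.48864.
So M = 1.207 / 0.48864 = 2.4701 kg.

2.47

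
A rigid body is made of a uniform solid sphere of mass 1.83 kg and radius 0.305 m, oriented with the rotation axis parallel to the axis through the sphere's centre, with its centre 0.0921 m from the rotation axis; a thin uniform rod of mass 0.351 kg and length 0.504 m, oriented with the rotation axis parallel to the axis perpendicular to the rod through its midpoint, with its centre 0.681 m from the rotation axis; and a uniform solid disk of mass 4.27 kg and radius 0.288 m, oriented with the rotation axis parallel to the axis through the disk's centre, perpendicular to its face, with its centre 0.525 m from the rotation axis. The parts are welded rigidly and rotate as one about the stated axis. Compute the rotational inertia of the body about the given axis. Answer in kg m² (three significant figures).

1.61

Solid sphere: I_cm = (2/5)MR² = (2/5)(1.83)(0.305)² = 0.068094 kg m²; centre at d = 0.0921 m, so I = I_cm + Md² gives I = 0.068094 + (1.83)(0.0921)² = 0.083617 kg m².
Thin rod: I_cm = (1/12)ML² = (1/12)(0.351)(0.504)² = 0.00743 kg m²; centre at d = 0.681 m, so I = I_cm + Md² gives I = 0.00743 + (0.351)(0.681)² = 0.17021 kg m².
Solid disk: I_cm = (1/2)MR² = (1/2)(4.27)(0.288)² = 0.17709 kg m²; centre at d = 0.525 m, so I = I_cm + Md² gives I = 0.17709 + (4.27)(0.525)² = 1.354 kg m².
Total I = 0.083617 + 0.17021 + 1.354 = 1.6078 kg m².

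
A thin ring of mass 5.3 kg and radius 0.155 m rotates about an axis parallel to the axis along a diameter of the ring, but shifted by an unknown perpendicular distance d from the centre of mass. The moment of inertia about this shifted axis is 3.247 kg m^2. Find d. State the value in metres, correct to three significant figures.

0.775

About the centre-of-mass axis, I_cm = (1/2)MR² = (1/2)(5.3)(0.155)² = 0.063666 kg m^2.
Parallel axis theorem: I = I_cm + Md², so Md² = 3.247 − 0.063666 = 3.1833 kg m^2.
d = √(3.1833 / 5.3) = 0.775 m.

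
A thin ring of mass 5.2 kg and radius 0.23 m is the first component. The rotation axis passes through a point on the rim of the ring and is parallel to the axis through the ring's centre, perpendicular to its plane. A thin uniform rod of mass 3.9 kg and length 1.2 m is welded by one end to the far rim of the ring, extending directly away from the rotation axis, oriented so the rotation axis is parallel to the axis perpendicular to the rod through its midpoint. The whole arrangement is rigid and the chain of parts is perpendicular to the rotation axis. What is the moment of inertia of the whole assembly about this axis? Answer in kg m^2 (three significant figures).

5.40

Thin ring: I_cm = MR² = (5.2)(0.23)² = 0.27508 kg m^2; centre at d = 0.23 m, so I = I_cm + Md² gives I = 0.27508 + (5.2)(0.23)² = 0.55016 kg m^2.
Thin rod: I_cm = (1/12)ML² = (1/12)(3.9)(1.2)² = 0.468 kg m^2; centre at d = 0.23 + 0.23 + 0.6 = 1.06 m, so I = I_cm + Md² gives I = 0.468 + (3.9)(1.06)² = 4.85 kg m^2.
Total I = 0.55016 + 4.85 = 5.4002 kg m^2.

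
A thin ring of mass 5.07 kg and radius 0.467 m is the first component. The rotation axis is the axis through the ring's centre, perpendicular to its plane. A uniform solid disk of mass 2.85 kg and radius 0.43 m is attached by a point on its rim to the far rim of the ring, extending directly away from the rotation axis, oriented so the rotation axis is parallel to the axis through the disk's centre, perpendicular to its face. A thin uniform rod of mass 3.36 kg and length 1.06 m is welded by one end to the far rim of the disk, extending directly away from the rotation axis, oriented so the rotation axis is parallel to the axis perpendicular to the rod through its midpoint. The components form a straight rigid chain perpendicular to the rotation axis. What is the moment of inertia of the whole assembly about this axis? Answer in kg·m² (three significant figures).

Thin ring: I_cm = MR² = (5.07)(0.467)² = 1.1057 kg·m²; axis through the centre, so I = 1.1057 kg·m².
Solid disk: I_cm = (1/2)MR² = (1/2)(2.85)(0.43)² = 0.26348 kg·m²; centre at d = 0.467 + 0.43 = 0.897 m, so the parallel axis theorem gives I = 0.26348 + (2.85)(0.897)² = 2.5566 kg·m².
Thin rod: I_cm = (1/12)ML² = (1/12)(3.36)(1.06)² = 0.31461 kg·m²; centre at d = 0.467 + 0.43 + 0.43 + 0.53 = 1.857 m, so the parallel axis theorem gives I = 0.31461 + (3.36)(1.857)² = 11.901 kg·m².
Total I = 1.1057 + 2.5566 + 11.901 = 15.564 kg·m².

15.6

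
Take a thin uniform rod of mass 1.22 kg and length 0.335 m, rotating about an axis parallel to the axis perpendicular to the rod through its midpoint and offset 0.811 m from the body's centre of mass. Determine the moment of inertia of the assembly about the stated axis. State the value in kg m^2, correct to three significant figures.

I_cm = (1/12)ML² = (1/12)(1.22)(0.335)² = 0.01141 kg m^2; centre at d = 0.811 m, so I = I_cm + Md² gives I = 0.01141 + (1.22)(0.811)² = 0.81383 kg m^2.

0.814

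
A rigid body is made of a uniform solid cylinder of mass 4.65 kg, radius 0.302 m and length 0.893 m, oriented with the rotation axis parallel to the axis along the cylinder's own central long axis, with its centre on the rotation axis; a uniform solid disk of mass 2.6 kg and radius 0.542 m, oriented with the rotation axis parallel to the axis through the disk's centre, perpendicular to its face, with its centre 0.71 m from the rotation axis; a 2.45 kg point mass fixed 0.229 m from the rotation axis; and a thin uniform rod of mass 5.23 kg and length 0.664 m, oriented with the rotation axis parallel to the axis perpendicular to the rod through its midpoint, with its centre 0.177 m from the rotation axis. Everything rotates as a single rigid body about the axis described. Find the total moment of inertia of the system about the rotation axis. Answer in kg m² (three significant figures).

2.39

Solid cylinder: I_cm = (1/2)MR² = (1/2)(4.65)(0.302)² = 0.21205 kg m²; axis through the centre, so I = 0.21205 kg m².
Solid disk: I_cm = (1/2)MR² = (1/2)(2.6)(0.542)² = 0.38189 kg m²; centre at d = 0.71 m, so I = I_cm + Md² gives I = 0.38189 + (2.6)(0.71)² = 1.6926 kg m².
Point mass: I_cm = 0; centre at d = 0.229 m, so I = I_cm + Md² gives I = 0 + (2.45)(0.229)² = 0.12848 kg m².
Thin rod: I_cm = (1/12)ML² = (1/12)(5.23)(0.664)² = 0.19216 kg m²; centre at d = 0.177 m, so I = I_cm + Md² gives I = 0.19216 + (5.23)(0.177)² = 0.35601 kg m².
Total I = 0.21205 + 1.6926 + 0.12848 + 0.35601 = 2.3891 kg m².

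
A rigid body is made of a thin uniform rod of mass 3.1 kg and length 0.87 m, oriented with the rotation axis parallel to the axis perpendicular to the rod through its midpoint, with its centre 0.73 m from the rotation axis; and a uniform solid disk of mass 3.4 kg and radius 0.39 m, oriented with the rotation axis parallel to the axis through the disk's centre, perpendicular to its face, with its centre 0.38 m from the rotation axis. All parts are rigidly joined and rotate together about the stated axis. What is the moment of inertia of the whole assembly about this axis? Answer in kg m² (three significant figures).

Thin rod: I_cm = (1/12)ML² = (1/12)(3.1)(0.87)² = 0.19553 kg m²; centre at d = 0.73 m, so I = I_cm + Md² gives I = 0.19553 + (3.1)(0.73)² = 1.8475 kg m².
Solid disk: I_cm = (1/2)MR² = (1/2)(3.4)(0.39)² = 0.25857 kg m²; centre at d = 0.38 m, so I = I_cm + Md² gives I = 0.25857 + (3.4)(0.38)² = 0.74953 kg m².
Total I = 1.8475 + 0.74953 = 2.5971 kg m².

2.60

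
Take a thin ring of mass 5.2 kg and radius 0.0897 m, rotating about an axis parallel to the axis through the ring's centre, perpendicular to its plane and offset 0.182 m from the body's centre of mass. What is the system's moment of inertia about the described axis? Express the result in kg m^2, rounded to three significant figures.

I_cm = MR² = (5.2)(0.0897)² = 0.04184 kg m^2; centre at d = 0.182 m, so the parallel axis theorem gives I = 0.04184 + (5.2)(0.182)² = 0.21408 kg m^2.

0.214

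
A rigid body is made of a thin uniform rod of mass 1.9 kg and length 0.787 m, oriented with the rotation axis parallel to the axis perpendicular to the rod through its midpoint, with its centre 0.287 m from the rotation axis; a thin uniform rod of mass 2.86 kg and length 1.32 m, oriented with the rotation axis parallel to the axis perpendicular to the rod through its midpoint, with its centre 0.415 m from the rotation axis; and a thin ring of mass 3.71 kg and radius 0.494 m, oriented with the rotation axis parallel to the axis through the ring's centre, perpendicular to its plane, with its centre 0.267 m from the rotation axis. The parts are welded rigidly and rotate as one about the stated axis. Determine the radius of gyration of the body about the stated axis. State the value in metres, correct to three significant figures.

0.525

Thin rod: I_cm = (1/12)ML² = (1/12)(1.9)(0.787)² = 0.098067 kg m^2; centre at d = 0.287 m, so I = I_cm + Md² gives I = 0.098067 + (1.9)(0.287)² = 0.25457 kg m^2.
Thin rod: I_cm = (1/12)ML² = (1/12)(2.86)(1.32)² = 0.41527 kg m^2; centre at d = 0.415 m, so I = I_cm + Md² gives I = 0.41527 + (2.86)(0.415)² = 0.90784 kg m^2.
Thin ring: I_cm = MR² = (3.71)(0.494)² = 0.90537 kg m^2; centre at d = 0.267 m, so I = I_cm + Md² gives I = 0.90537 + (3.71)(0.267)² = 1.1699 kg m^2.
Total I = 2.3323 kg m^2; total mass M = 8.47 kg.
k = √(I/M) = √(2.3323/8.47) = 0.52474 m.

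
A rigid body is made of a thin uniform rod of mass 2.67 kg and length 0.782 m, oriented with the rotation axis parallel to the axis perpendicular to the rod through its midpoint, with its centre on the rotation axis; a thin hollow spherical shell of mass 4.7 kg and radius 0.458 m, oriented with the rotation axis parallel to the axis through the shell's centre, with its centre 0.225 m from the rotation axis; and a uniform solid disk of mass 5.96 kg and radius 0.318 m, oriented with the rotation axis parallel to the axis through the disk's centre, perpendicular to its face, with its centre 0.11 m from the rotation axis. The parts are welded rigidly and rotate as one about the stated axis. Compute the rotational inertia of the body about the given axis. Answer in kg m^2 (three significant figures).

1.40

Thin rod: I_cm = (1/12)ML² = (1/12)(2.67)(0.782)² = 0.13606 kg m^2; axis through the centre, so I = 0.13606 kg m^2.
Spherical shell: I_cm = (2/3)MR² = (2/3)(4.7)(0.458)² = 0.65726 kg m^2; centre at d = 0.225 m, so the parallel axis theorem gives I = 0.65726 + (4.7)(0.225)² = 0.8952 kg m^2.
Solid disk: I_cm = (1/2)MR² = (1/2)(5.96)(0.318)² = 0.30135 kg m^2; centre at d = 0.11 m, so the parallel axis theorem gives I = 0.30135 + (5.96)(0.11)² = 0.37347 kg m^2.
Total I = 0.13606 + 0.8952 + 0.37347 = 1.4047 kg m^2.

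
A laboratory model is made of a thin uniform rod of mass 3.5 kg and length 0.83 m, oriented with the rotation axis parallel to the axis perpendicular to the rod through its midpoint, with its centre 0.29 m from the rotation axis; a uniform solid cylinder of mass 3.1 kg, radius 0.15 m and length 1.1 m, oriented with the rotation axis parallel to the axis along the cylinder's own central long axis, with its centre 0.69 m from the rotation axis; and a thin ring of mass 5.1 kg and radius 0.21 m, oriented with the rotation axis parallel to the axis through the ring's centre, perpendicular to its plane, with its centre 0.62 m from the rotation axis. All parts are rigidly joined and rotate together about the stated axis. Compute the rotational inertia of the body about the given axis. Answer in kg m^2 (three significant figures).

4.19

Thin rod: I_cm = (1/12)ML² = (1/12)(3.5)(0.83)² = 0.20093 kg m^2; centre at d = 0.29 m, so I = I_cm + Md² gives I = 0.20093 + (3.5)(0.29)² = 0.49528 kg m^2.
Solid cylinder: I_cm = (1/2)MR² = (1/2)(3.1)(0.15)² = 0.034875 kg m^2; centre at d = 0.69 m, so I = I_cm + Md² gives I = 0.034875 + (3.1)(0.69)² = 1.5108 kg m^2.
Thin ring: I_cm = MR² = (5.1)(0.21)² = 0.22491 kg m^2; centre at d = 0.62 m, so I = I_cm + Md² gives I = 0.22491 + (5.1)(0.62)² = 2.1853 kg m^2.
Total I = 0.49528 + 1.5108 + 2.1853 = 4.1914 kg m^2.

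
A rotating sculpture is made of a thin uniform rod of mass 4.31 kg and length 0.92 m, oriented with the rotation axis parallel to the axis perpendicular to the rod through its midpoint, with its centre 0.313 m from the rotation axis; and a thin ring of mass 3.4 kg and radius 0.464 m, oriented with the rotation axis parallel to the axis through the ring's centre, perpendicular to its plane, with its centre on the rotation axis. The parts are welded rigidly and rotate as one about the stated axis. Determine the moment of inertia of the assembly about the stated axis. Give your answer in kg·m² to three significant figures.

Thin rod: I_cm = (1/12)ML² = (1/12)(4.31)(0.92)² = 0.304 kg·m²; centre at d = 0.313 m, so the parallel axis theorem gives I = 0.304 + (4.31)(0.313)² = 0.72625 kg·m².
Thin ring: I_cm = MR² = (3.4)(0.464)² = 0.73201 kg·m²; axis through the centre, so I = 0.73201 kg·m².
Total I = 0.72625 + 0.73201 = 1.4583 kg·m².

1.46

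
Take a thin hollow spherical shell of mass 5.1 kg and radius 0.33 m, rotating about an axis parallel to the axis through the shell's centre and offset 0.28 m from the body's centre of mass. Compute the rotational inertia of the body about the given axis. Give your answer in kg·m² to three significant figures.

0.770

I_cm = (2/3)MR² = (2/3)(5.1)(0.33)² = 0.37026 kg·m²; centre at d = 0.28 m, so the parallel axis theorem gives I = 0.37026 + (5.1)(0.28)² = 0.7701 kg·m².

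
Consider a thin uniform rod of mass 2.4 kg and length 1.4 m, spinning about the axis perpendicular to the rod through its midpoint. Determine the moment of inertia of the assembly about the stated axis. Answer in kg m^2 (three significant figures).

I_cm = (1/12)ML² = (1/12)(2.4)(1.4)² = 0.392 kg m^2; axis through the centre, so I = 0.392 kg m^2.

0.392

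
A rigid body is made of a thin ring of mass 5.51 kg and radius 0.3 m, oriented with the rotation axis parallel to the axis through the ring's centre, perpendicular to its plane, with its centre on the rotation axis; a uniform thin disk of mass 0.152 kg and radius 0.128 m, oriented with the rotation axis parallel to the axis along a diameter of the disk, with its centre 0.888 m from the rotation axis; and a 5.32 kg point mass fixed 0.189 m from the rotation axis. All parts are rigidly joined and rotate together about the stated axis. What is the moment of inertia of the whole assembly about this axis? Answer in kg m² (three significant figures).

Thin ring: I_cm = MR² = (5.51)(0.3)² = 0.4959 kg m²; axis through the centre, so I = 0.4959 kg m².
Thin disk: I_cm = (1/4)MR² = (1/4)(0.152)(0.128)² = 0.00062259 kg m²; centre at d = 0.888 m, so the parallel axis theorem gives I = 0.00062259 + (0.152)(0.888)² = 0.12048 kg m².
Point mass: I_cm = 0; centre at d = 0.189 m, so the parallel axis theorem gives I = 0 + (5.32)(0.189)² = 0.19004 kg m².
Total I = 0.4959 + 0.12048 + 0.19004 = 0.80642 kg m².

0.806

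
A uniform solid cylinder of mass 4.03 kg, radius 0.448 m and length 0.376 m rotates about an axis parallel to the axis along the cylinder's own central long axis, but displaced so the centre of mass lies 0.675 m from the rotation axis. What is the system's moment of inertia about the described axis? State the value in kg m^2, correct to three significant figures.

2.24

I_cm = (1/2)MR² = (1/2)(4.03)(0.448)² = 0.40442 kg m^2; centre at d = 0.675 m, so the parallel axis theorem gives I = 0.40442 + (4.03)(0.675)² = 2.2406 kg m^2.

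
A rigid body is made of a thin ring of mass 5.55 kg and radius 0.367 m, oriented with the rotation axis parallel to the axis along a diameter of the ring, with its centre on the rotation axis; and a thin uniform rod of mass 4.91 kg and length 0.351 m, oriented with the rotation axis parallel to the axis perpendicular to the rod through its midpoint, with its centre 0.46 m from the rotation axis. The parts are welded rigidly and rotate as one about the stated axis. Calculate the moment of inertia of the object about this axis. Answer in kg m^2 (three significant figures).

1.46

Thin ring: I_cm = (1/2)MR² = (1/2)(5.55)(0.367)² = 0.37376 kg m^2; axis through the centre, so I = 0.37376 kg m^2.
Thin rod: I_cm = (1/12)ML² = (1/12)(4.91)(0.351)² = 0.05041 kg m^2; centre at d = 0.46 m, so I = I_cm + Md² gives I = 0.05041 + (4.91)(0.46)² = 1.0894 kg m^2.
Total I = 0.37376 + 1.0894 = 1.4631 kg m^2.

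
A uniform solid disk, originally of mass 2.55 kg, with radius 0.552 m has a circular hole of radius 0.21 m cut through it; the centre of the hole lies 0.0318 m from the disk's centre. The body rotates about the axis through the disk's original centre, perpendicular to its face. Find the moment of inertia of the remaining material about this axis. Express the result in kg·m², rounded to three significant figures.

0.380

Unpierced body about its centre: I₀ = (1/2)MR² = (1/2)(2.55)(0.552)² = 0.3885 kg·m².
The removed disk has mass m = M·(r/R)² = (2.55)(0.21/0.552)² = 0.36906 kg (same uniform areal density).
Its moment of inertia about the rotation axis (parallel-axis theorem): I_hole = (1/2)mr² + md² = (1/2)(0.36906)(0.21)² + (0.36906)(0.0318)² = 0.0085111 kg·m².
Treating the hole as negative mass, I = I₀ − I_hole = 0.3885 − 0.0085111 = 0.37999 kg·m².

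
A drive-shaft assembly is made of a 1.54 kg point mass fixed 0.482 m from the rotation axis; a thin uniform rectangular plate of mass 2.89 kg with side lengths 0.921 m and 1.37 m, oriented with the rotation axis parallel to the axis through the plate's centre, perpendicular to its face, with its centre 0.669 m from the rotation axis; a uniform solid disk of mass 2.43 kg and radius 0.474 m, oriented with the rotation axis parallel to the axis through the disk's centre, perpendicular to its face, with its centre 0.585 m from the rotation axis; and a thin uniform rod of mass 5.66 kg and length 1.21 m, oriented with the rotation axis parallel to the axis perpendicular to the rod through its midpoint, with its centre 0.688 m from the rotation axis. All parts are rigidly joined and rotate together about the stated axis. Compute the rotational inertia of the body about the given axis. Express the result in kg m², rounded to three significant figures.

Point mass: I_cm = 0; centre at d = 0.482 m, so I = I_cm + Md² gives I = 0 + (1.54)(0.482)² = 0.35778 kg m².
Rectangular plate: I_cm = (1/12)M(a²+b²) = (1/12)(2.89)[(0.921)² + (1.37)²] = 0.6563 kg m²; centre at d = 0.669 m, so I = I_cm + Md² gives I = 0.6563 + (2.89)(0.669)² = 1.9498 kg m².
Solid disk: I_cm = (1/2)MR² = (1/2)(2.43)(0.474)² = 0.27298 kg m²; centre at d = 0.585 m, so I = I_cm + Md² gives I = 0.27298 + (2.43)(0.585)² = 1.1046 kg m².
Thin rod: I_cm = (1/12)ML² = (1/12)(5.66)(1.21)² = 0.69057 kg m²; centre at d = 0.688 m, so I = I_cm + Md² gives I = 0.69057 + (5.66)(0.688)² = 3.3697 kg m².
Total I = 0.35778 + 1.9498 + 1.1046 + 3.3697 = 6.7818 kg m².

6.78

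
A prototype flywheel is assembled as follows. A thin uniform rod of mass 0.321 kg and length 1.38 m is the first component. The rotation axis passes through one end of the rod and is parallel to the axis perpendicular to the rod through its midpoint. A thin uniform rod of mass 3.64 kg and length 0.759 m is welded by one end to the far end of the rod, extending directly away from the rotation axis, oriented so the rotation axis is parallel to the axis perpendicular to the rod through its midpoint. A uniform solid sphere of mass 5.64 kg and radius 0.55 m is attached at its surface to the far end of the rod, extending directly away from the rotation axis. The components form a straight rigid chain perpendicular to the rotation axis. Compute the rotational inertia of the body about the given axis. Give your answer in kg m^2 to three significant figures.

Thin rod: I_cm = (1/12)ML² = (1/12)(0.321)(1.38)² = 0.050943 kg m^2; centre at d = 0.69 m, so the parallel axis theorem gives I = 0.050943 + (0.321)(0.69)² = 0.20377 kg m^2.
Thin rod: I_cm = (1/12)ML² = (1/12)(3.64)(0.759)² = 0.17474 kg m^2; centre at d = 0.69 + 0.69 + 0.3795 = 1.7595 m, so the parallel axis theorem gives I = 0.17474 + (3.64)(1.7595)² = 11.444 kg m^2.
Solid sphere: I_cm = (2/5)MR² = (2/5)(5.64)(0.55)² = 0.68244 kg m^2; centre at d = 0.69 + 0.69 + 0.3795 + 0.3795 + 0.55 = 2.689 m, so the parallel axis theorem gives I = 0.68244 + (5.64)(2.689)² = 41.464 kg m^2.
Total I = 0.20377 + 11.444 + 41.464 = 53.111 kg m^2.

53.1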